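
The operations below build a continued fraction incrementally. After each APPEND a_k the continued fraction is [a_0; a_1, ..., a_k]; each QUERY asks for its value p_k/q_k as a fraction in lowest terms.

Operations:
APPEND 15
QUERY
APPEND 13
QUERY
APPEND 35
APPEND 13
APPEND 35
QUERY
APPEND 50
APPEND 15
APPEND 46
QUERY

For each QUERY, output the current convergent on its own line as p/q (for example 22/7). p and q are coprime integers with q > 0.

15/1
196/13
3141860/208391
108757682121/7213600267

APPEND 15: p_0 = 15·1 + 0 = 15, q_0 = 15·0 + 1 = 1 → 15/1
APPEND 13: p_1 = 13·15 + 1 = 196, q_1 = 13·1 + 0 = 13 → 196/13
APPEND 35: p_2 = 35·196 + 15 = 6875, q_2 = 35·13 + 1 = 456 → 6875/456
APPEND 13: p_3 = 13·6875 + 196 = 89571, q_3 = 13·456 + 13 = 5941 → 89571/5941
APPEND 35: p_4 = 35·89571 + 6875 = 3141860, q_4 = 35·5941 + 456 = 208391 → 3141860/208391
APPEND 50: p_5 = 50·3141860 + 89571 = 157182571, q_5 = 50·208391 + 5941 = 10425491 → 157182571/10425491
APPEND 15: p_6 = 15·157182571 + 3141860 = 2360880425, q_6 = 15·10425491 + 208391 = 156590756 → 2360880425/156590756
APPEND 46: p_7 = 46·2360880425 + 157182571 = 108757682121, q_7 = 46·156590756 + 10425491 = 7213600267 → 108757682121/7213600267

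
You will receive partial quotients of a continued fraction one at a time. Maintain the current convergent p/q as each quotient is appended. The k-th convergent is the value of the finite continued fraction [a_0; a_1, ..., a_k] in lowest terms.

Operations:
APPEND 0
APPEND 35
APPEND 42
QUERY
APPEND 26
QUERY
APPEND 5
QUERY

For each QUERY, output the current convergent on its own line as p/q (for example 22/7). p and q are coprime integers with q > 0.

42/1471
1093/38281
5507/192876

APPEND 0: p_0 = 0·1 + 0 = 0, q_0 = 0·0 + 1 = 1 → 0/1
APPEND 35: p_1 = 35·0 + 1 = 1, q_1 = 35·1 + 0 = 35 → 1/35
APPEND 42: p_2 = 42·1 + 0 = 42, q_2 = 42·35 + 1 = 1471 → 42/1471
APPEND 26: p_3 = 26·42 + 1 = 1093, q_3 = 26·1471 + 35 = 38281 → 1093/38281
APPEND 5: p_4 = 5·1093 + 42 = 5507, q_4 = 5·38281 + 1471 = 192876 → 5507/192876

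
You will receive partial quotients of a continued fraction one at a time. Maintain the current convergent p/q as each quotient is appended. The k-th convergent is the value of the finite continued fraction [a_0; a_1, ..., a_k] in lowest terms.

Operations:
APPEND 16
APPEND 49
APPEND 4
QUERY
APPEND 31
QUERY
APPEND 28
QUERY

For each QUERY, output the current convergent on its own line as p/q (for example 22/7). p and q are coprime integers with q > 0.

APPEND 16: p_0 = 16·1 + 0 = 16, q_0 = 16·0 + 1 = 1 → 16/1
APPEND 49: p_1 = 49·16 + 1 = 785, q_1 = 49·1 + 0 = 49 → 785/49
APPEND 4: p_2 = 4·785 + 16 = 3156, q_2 = 4·49 + 1 = 197 → 3156/197
APPEND 31: p_3 = 31·3156 + 785 = 98621, q_3 = 31·197 + 49 = 6156 → 98621/6156
APPEND 28: p_4 = 28·98621 + 3156 = 2764544, q_4 = 28·6156 + 197 = 172565 → 2764544/172565

3156/197
98621/6156
2764544/172565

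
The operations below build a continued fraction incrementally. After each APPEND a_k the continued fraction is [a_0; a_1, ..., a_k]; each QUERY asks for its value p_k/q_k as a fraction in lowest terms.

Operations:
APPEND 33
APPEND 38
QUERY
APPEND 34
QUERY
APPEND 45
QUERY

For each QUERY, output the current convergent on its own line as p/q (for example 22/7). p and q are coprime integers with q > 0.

1255/38
42703/1293
1922890/58223

APPEND 33: p_0 = 33·1 + 0 = 33, q_0 = 33·0 + 1 = 1 → 33/1
APPEND 38: p_1 = 38·33 + 1 = 1255, q_1 = 38·1 + 0 = 38 → 1255/38
APPEND 34: p_2 = 34·1255 + 33 = 42703, q_2 = 34·38 + 1 = 1293 → 42703/1293
APPEND 45: p_3 = 45·42703 + 1255 = 1922890, q_3 = 45·1293 + 38 = 58223 → 1922890/58223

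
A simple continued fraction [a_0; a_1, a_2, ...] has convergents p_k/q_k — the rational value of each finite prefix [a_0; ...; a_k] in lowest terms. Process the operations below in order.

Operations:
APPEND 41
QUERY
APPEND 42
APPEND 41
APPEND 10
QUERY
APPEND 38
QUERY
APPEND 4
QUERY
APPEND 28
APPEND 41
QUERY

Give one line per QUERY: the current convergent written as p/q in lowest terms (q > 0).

41/1
708563/17272
26996078/658059
108692875/2649508
125994952573/3071265111

APPEND 41: p_0 = 41·1 + 0 = 41, q_0 = 41·0 + 1 = 1 → 41/1
APPEND 42: p_1 = 42·41 + 1 = 1723, q_1 = 42·1 + 0 = 42 → 1723/42
APPEND 41: p_2 = 41·1723 + 41 = 70684, q_2 = 41·42 + 1 = 1723 → 70684/1723
APPEND 10: p_3 = 10·70684 + 1723 = 708563, q_3 = 10·1723 + 42 = 17272 → 708563/17272
APPEND 38: p_4 = 38·708563 + 70684 = 26996078, q_4 = 38·17272 + 1723 = 658059 → 26996078/658059
APPEND 4: p_5 = 4·26996078 + 708563 = 108692875, q_5 = 4·658059 + 17272 = 2649508 → 108692875/2649508
APPEND 28: p_6 = 28·108692875 + 26996078 = 3070396578, q_6 = 28·2649508 + 658059 = 74844283 → 3070396578/74844283
APPEND 41: p_7 = 41·3070396578 + 108692875 = 125994952573, q_7 = 41·74844283 + 2649508 = 3071265111 → 125994952573/3071265111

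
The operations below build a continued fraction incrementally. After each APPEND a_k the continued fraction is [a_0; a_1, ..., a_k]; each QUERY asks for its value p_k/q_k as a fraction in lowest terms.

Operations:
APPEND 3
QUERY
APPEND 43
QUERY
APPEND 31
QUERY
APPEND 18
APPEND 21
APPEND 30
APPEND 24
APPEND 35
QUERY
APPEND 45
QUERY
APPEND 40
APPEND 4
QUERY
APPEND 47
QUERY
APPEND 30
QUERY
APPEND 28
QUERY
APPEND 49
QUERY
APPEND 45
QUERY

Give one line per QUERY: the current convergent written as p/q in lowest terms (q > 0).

3/1
130/43
4033/1334
38747863689/12816674840
1744759633258/577116123689
281061292409294/92966962613289
13279709876430827/4392544704446983
398672357585334104/131869308096022779
11176105722265785739/3696733171393084795
548027852748608835315/181271794706357177734
24672429479409663374914/8160927494957466082825

APPEND 3: p_0 = 3·1 + 0 = 3, q_0 = 3·0 + 1 = 1 → 3/1
APPEND 43: p_1 = 43·3 + 1 = 130, q_1 = 43·1 + 0 = 43 → 130/43
APPEND 31: p_2 = 31·130 + 3 = 4033, q_2 = 31·43 + 1 = 1334 → 4033/1334
APPEND 18: p_3 = 18·4033 + 130 = 72724, q_3 = 18·1334 + 43 = 24055 → 72724/24055
APPEND 21: p_4 = 21·72724 + 4033 = 1531237, q_4 = 21·24055 + 1334 = 506489 → 1531237/506489
APPEND 30: p_5 = 30·1531237 + 72724 = 46009834, q_5 = 30·506489 + 24055 = 15218725 → 46009834/15218725
APPEND 24: p_6 = 24·46009834 + 1531237 = 1105767253, q_6 = 24·15218725 + 506489 = 365755889 → 1105767253/365755889
APPEND 35: p_7 = 35·1105767253 + 46009834 = 38747863689, q_7 = 35·365755889 + 15218725 = 12816674840 → 38747863689/12816674840
APPEND 45: p_8 = 45·38747863689 + 1105767253 = 1744759633258, q_8 = 45·12816674840 + 365755889 = 577116123689 → 1744759633258/577116123689
APPEND 40: p_9 = 40·1744759633258 + 38747863689 = 69829133194009, q_9 = 40·577116123689 + 12816674840 = 23097461622400 → 69829133194009/23097461622400
APPEND 4: p_10 = 4·69829133194009 + 1744759633258 = 281061292409294, q_10 = 4·23097461622400 + 577116123689 = 92966962613289 → 281061292409294/92966962613289
APPEND 47: p_11 = 47·281061292409294 + 69829133194009 = 13279709876430827, q_11 = 47·92966962613289 + 23097461622400 = 4392544704446983 → 13279709876430827/4392544704446983
APPEND 30: p_12 = 30·13279709876430827 + 281061292409294 = 398672357585334104, q_12 = 30·4392544704446983 + 92966962613289 = 131869308096022779 → 398672357585334104/131869308096022779
APPEND 28: p_13 = 28·398672357585334104 + 13279709876430827 = 11176105722265785739, q_13 = 28·131869308096022779 + 4392544704446983 = 3696733171393084795 → 11176105722265785739/3696733171393084795
APPEND 49: p_14 = 49·11176105722265785739 + 398672357585334104 = 548027852748608835315, q_14 = 49·3696733171393084795 + 131869308096022779 = 181271794706357177734 → 548027852748608835315/181271794706357177734
APPEND 45: p_15 = 45·548027852748608835315 + 11176105722265785739 = 24672429479409663374914, q_15 = 45·181271794706357177734 + 3696733171393084795 = 8160927494957466082825 → 24672429479409663374914/8160927494957466082825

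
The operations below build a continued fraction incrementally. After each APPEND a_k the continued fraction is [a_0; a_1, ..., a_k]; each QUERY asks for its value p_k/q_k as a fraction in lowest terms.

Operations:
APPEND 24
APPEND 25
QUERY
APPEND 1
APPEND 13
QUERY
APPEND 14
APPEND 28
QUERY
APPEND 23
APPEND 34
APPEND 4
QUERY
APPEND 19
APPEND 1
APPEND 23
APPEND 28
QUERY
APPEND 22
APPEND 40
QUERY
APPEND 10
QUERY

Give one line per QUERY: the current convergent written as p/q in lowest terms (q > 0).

APPEND 24: p_0 = 24·1 + 0 = 24, q_0 = 24·0 + 1 = 1 → 24/1
APPEND 25: p_1 = 25·24 + 1 = 601, q_1 = 25·1 + 0 = 25 → 601/25
APPEND 1: p_2 = 1·601 + 24 = 625, q_2 = 1·25 + 1 = 26 → 625/26
APPEND 13: p_3 = 13·625 + 601 = 8726, q_3 = 13·26 + 25 = 363 → 8726/363
APPEND 14: p_4 = 14·8726 + 625 = 122789, q_4 = 14·363 + 26 = 5108 → 122789/5108
APPEND 28: p_5 = 28·122789 + 8726 = 3446818, q_5 = 28·5108 + 363 = 143387 → 3446818/143387
APPEND 23: p_6 = 23·3446818 + 122789 = 79399603, q_6 = 23·143387 + 5108 = 3303009 → 79399603/3303009
APPEND 34: p_7 = 34·79399603 + 3446818 = 2703033320, q_7 = 34·3303009 + 143387 = 112445693 → 2703033320/112445693
APPEND 4: p_8 = 4·2703033320 + 79399603 = 10891532883, q_8 = 4·112445693 + 3303009 = 453085781 → 10891532883/453085781
APPEND 19: p_9 = 19·10891532883 + 2703033320 = 209642158097, q_9 = 19·453085781 + 112445693 = 8721075532 → 209642158097/8721075532
APPEND 1: p_10 = 1·209642158097 + 10891532883 = 220533690980, q_10 = 1·8721075532 + 453085781 = 9174161313 → 220533690980/9174161313
APPEND 23: p_11 = 23·220533690980 + 209642158097 = 5281917050637, q_11 = 23·9174161313 + 8721075532 = 219726785731 → 5281917050637/219726785731
APPEND 28: p_12 = 28·5281917050637 + 220533690980 = 148114211108816, q_12 = 28·219726785731 + 9174161313 = 6161524161781 → 148114211108816/6161524161781
APPEND 22: p_13 = 22·148114211108816 + 5281917050637 = 3263794561444589, q_13 = 22·6161524161781 + 219726785731 = 135773258344913 → 3263794561444589/135773258344913
APPEND 40: p_14 = 40·3263794561444589 + 148114211108816 = 130699896668892376, q_14 = 40·135773258344913 + 6161524161781 = 5437091857958301 → 130699896668892376/5437091857958301
APPEND 10: p_15 = 10·130699896668892376 + 3263794561444589 = 1310262761250368349, q_15 = 10·5437091857958301 + 135773258344913 = 54506691837927923 → 1310262761250368349/54506691837927923

601/25
8726/363
3446818/143387
10891532883/453085781
148114211108816/6161524161781
130699896668892376/5437091857958301
1310262761250368349/54506691837927923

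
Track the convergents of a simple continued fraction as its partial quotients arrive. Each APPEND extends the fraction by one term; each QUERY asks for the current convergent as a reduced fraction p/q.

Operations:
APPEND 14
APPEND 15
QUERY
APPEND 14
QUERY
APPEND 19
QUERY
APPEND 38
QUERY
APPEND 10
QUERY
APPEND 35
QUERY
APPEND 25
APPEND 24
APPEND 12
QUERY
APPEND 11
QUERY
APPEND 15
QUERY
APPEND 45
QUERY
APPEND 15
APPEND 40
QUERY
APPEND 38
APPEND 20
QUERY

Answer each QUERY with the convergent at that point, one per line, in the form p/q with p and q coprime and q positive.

211/15
2968/211
56603/4024
2153882/153123
21595423/1535254
757993687/53887013
5491841390066/390424001487
60866327786765/4327086957266
918486758191541/65296728360477
41392770446406110/2942679863178731
24913794508617733750/1771162466904836411
18971833821927181047570/1348738747208101337611

APPEND 14: p_0 = 14·1 + 0 = 14, q_0 = 14·0 + 1 = 1 → 14/1
APPEND 15: p_1 = 15·14 + 1 = 211, q_1 = 15·1 + 0 = 15 → 211/15
APPEND 14: p_2 = 14·211 + 14 = 2968, q_2 = 14·15 + 1 = 211 → 2968/211
APPEND 19: p_3 = 19·2968 + 211 = 56603, q_3 = 19·211 + 15 = 4024 → 56603/4024
APPEND 38: p_4 = 38·56603 + 2968 = 2153882, q_4 = 38·4024 + 211 = 153123 → 2153882/153123
APPEND 10: p_5 = 10·2153882 + 56603 = 21595423, q_5 = 10·153123 + 4024 = 1535254 → 21595423/1535254
APPEND 35: p_6 = 35·21595423 + 2153882 = 757993687, q_6 = 35·1535254 + 153123 = 53887013 → 757993687/53887013
APPEND 25: p_7 = 25·757993687 + 21595423 = 18971437598, q_7 = 25·53887013 + 1535254 = 1348710579 → 18971437598/1348710579
APPEND 24: p_8 = 24·18971437598 + 757993687 = 456072496039, q_8 = 24·1348710579 + 53887013 = 32422940909 → 456072496039/32422940909
APPEND 12: p_9 = 12·456072496039 + 18971437598 = 5491841390066, q_9 = 12·32422940909 + 1348710579 = 390424001487 → 5491841390066/390424001487
APPEND 11: p_10 = 11·5491841390066 + 456072496039 = 60866327786765, q_10 = 11·390424001487 + 32422940909 = 4327086957266 → 60866327786765/4327086957266
APPEND 15: p_11 = 15·60866327786765 + 5491841390066 = 918486758191541, q_11 = 15·4327086957266 + 390424001487 = 65296728360477 → 918486758191541/65296728360477
APPEND 45: p_12 = 45·918486758191541 + 60866327786765 = 41392770446406110, q_12 = 45·65296728360477 + 4327086957266 = 2942679863178731 → 41392770446406110/2942679863178731
APPEND 15: p_13 = 15·41392770446406110 + 918486758191541 = 621810043454283191, q_13 = 15·2942679863178731 + 65296728360477 = 44205494676041442 → 621810043454283191/44205494676041442
APPEND 40: p_14 = 40·621810043454283191 + 41392770446406110 = 24913794508617733750, q_14 = 40·44205494676041442 + 2942679863178731 = 1771162466904836411 → 24913794508617733750/1771162466904836411
APPEND 38: p_15 = 38·24913794508617733750 + 621810043454283191 = 947346001370928165691, q_15 = 38·1771162466904836411 + 44205494676041442 = 67348379237059825060 → 947346001370928165691/67348379237059825060
APPEND 20: p_16 = 20·947346001370928165691 + 24913794508617733750 = 18971833821927181047570, q_16 = 20·67348379237059825060 + 1771162466904836411 = 1348738747208101337611 → 18971833821927181047570/1348738747208101337611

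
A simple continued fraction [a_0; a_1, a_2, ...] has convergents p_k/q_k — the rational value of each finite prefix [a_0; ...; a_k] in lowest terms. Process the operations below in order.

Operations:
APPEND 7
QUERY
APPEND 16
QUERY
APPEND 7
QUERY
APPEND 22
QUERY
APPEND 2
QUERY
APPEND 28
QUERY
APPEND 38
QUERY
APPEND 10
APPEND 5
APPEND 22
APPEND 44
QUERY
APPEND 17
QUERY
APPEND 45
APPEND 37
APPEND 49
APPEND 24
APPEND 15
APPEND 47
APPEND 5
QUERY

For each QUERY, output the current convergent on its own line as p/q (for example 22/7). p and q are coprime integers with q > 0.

7/1
113/16
798/113
17669/2502
36136/5117
1029477/145778
39156262/5544681
1957325180111/277164958621
33318967222418/4718097056807
232684034364192099226391/32948976190385140229507

APPEND 7: p_0 = 7·1 + 0 = 7, q_0 = 7·0 + 1 = 1 → 7/1
APPEND 16: p_1 = 16·7 + 1 = 113, q_1 = 16·1 + 0 = 16 → 113/16
APPEND 7: p_2 = 7·113 + 7 = 798, q_2 = 7·16 + 1 = 113 → 798/113
APPEND 22: p_3 = 22·798 + 113 = 17669, q_3 = 22·113 + 16 = 2502 → 17669/2502
APPEND 2: p_4 = 2·17669 + 798 = 36136, q_4 = 2·2502 + 113 = 5117 → 36136/5117
APPEND 28: p_5 = 28·36136 + 17669 = 1029477, q_5 = 28·5117 + 2502 = 145778 → 1029477/145778
APPEND 38: p_6 = 38·1029477 + 36136 = 39156262, q_6 = 38·145778 + 5117 = 5544681 → 39156262/5544681
APPEND 10: p_7 = 10·39156262 + 1029477 = 392592097, q_7 = 10·5544681 + 145778 = 55592588 → 392592097/55592588
APPEND 5: p_8 = 5·392592097 + 39156262 = 2002116747, q_8 = 5·55592588 + 5544681 = 283507621 → 2002116747/283507621
APPEND 22: p_9 = 22·2002116747 + 392592097 = 44439160531, q_9 = 22·283507621 + 55592588 = 6292760250 → 44439160531/6292760250
APPEND 44: p_10 = 44·44439160531 + 2002116747 = 1957325180111, q_10 = 44·6292760250 + 283507621 = 277164958621 → 1957325180111/277164958621
APPEND 17: p_11 = 17·1957325180111 + 44439160531 = 33318967222418, q_11 = 17·277164958621 + 6292760250 = 4718097056807 → 33318967222418/4718097056807
APPEND 45: p_12 = 45·33318967222418 + 1957325180111 = 1501310850188921, q_12 = 45·4718097056807 + 277164958621 = 212591532514936 → 1501310850188921/212591532514936
APPEND 37: p_13 = 37·1501310850188921 + 33318967222418 = 55581820424212495, q_13 = 37·212591532514936 + 4718097056807 = 7870604800109439 → 55581820424212495/7870604800109439
APPEND 49: p_14 = 49·55581820424212495 + 1501310850188921 = 2725010511636601176, q_14 = 49·7870604800109439 + 212591532514936 = 385872226737877447 → 2725010511636601176/385872226737877447
APPEND 24: p_15 = 24·2725010511636601176 + 55581820424212495 = 65455834099702640719, q_15 = 24·385872226737877447 + 7870604800109439 = 9268804046509168167 → 65455834099702640719/9268804046509168167
APPEND 15: p_16 = 15·65455834099702640719 + 2725010511636601176 = 984562522007176211961, q_16 = 15·9268804046509168167 + 385872226737877447 = 139417932924375399952 → 984562522007176211961/139417932924375399952
APPEND 47: p_17 = 47·984562522007176211961 + 65455834099702640719 = 46339894368436984602886, q_17 = 47·139417932924375399952 + 9268804046509168167 = 6561911651492152965911 → 46339894368436984602886/6561911651492152965911
APPEND 5: p_18 = 5·46339894368436984602886 + 984562522007176211961 = 232684034364192099226391, q_18 = 5·6561911651492152965911 + 139417932924375399952 = 32948976190385140229507 → 232684034364192099226391/32948976190385140229507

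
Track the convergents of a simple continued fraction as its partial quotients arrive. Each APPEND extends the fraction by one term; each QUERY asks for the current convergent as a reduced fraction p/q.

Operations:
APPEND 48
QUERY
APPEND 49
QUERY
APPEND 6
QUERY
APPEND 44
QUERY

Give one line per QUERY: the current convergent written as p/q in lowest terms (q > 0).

48/1
2353/49
14166/295
625657/13029

APPEND 48: p_0 = 48·1 + 0 = 48, q_0 = 48·0 + 1 = 1 → 48/1
APPEND 49: p_1 = 49·48 + 1 = 2353, q_1 = 49·1 + 0 = 49 → 2353/49
APPEND 6: p_2 = 6·2353 + 48 = 14166, q_2 = 6·49 + 1 = 295 → 14166/295
APPEND 44: p_3 = 44·14166 + 2353 = 625657, q_3 = 44·295 + 49 = 13029 → 625657/13029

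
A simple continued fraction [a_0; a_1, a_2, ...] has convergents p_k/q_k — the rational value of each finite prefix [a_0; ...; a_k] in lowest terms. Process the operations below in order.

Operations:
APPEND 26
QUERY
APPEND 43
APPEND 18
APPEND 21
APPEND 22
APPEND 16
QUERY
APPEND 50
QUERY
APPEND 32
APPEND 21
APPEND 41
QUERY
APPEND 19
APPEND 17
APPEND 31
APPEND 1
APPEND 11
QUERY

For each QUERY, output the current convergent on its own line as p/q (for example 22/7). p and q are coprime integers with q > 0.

APPEND 26: p_0 = 26·1 + 0 = 26, q_0 = 26·0 + 1 = 1 → 26/1
APPEND 43: p_1 = 43·26 + 1 = 1119, q_1 = 43·1 + 0 = 43 → 1119/43
APPEND 18: p_2 = 18·1119 + 26 = 20168, q_2 = 18·43 + 1 = 775 → 20168/775
APPEND 21: p_3 = 21·20168 + 1119 = 424647, q_3 = 21·775 + 43 = 16318 → 424647/16318
APPEND 22: p_4 = 22·424647 + 20168 = 9362402, q_4 = 22·16318 + 775 = 359771 → 9362402/359771
APPEND 16: p_5 = 16·9362402 + 424647 = 150223079, q_5 = 16·359771 + 16318 = 5772654 → 150223079/5772654
APPEND 50: p_6 = 50·150223079 + 9362402 = 7520516352, q_6 = 50·5772654 + 359771 = 288992471 → 7520516352/288992471
APPEND 32: p_7 = 32·7520516352 + 150223079 = 240806746343, q_7 = 32·288992471 + 5772654 = 9253531726 → 240806746343/9253531726
APPEND 21: p_8 = 21·240806746343 + 7520516352 = 5064462189555, q_8 = 21·9253531726 + 288992471 = 194613158717 → 5064462189555/194613158717
APPEND 41: p_9 = 41·5064462189555 + 240806746343 = 207883756518098, q_9 = 41·194613158717 + 9253531726 = 7988393039123 → 207883756518098/7988393039123
APPEND 19: p_10 = 19·207883756518098 + 5064462189555 = 3954855836033417, q_10 = 19·7988393039123 + 194613158717 = 151974080902054 → 3954855836033417/151974080902054
APPEND 17: p_11 = 17·3954855836033417 + 207883756518098 = 67440432969086187, q_11 = 17·151974080902054 + 7988393039123 = 2591547768374041 → 67440432969086187/2591547768374041
APPEND 31: p_12 = 31·67440432969086187 + 3954855836033417 = 2094608277877705214, q_12 = 31·2591547768374041 + 151974080902054 = 80489954900497325 → 2094608277877705214/80489954900497325
APPEND 1: p_13 = 1·2094608277877705214 + 67440432969086187 = 2162048710846791401, q_13 = 1·80489954900497325 + 2591547768374041 = 83081502668871366 → 2162048710846791401/83081502668871366
APPEND 11: p_14 = 11·2162048710846791401 + 2094608277877705214 = 25877144097192410625, q_14 = 11·83081502668871366 + 80489954900497325 = 994386484258082351 → 25877144097192410625/994386484258082351

26/1
150223079/5772654
7520516352/288992471
207883756518098/7988393039123
25877144097192410625/994386484258082351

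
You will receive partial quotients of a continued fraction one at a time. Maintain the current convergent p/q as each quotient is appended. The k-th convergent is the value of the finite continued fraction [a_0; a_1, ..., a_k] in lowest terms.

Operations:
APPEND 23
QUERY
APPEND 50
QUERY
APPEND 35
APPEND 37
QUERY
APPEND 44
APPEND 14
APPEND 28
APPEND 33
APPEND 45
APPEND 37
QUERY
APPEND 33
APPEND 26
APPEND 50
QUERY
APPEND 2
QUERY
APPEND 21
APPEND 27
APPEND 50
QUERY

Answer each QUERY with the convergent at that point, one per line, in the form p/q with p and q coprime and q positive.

23/1
1151/50
1492547/64837
1424594692987386/61885117258783
61283415471362043457/2662182704409061762
123791558250064675782/5377568185297564619
3601073771326898271110629/156432474227998726477061

APPEND 23: p_0 = 23·1 + 0 = 23, q_0 = 23·0 + 1 = 1 → 23/1
APPEND 50: p_1 = 50·23 + 1 = 1151, q_1 = 50·1 + 0 = 50 → 1151/50
APPEND 35: p_2 = 35·1151 + 23 = 40308, q_2 = 35·50 + 1 = 1751 → 40308/1751
APPEND 37: p_3 = 37·40308 + 1151 = 1492547, q_3 = 37·1751 + 50 = 64837 → 1492547/64837
APPEND 44: p_4 = 44·1492547 + 40308 = 65712376, q_4 = 44·64837 + 1751 = 2854579 → 65712376/2854579
APPEND 14: p_5 = 14·65712376 + 1492547 = 921465811, q_5 = 14·2854579 + 64837 = 40028943 → 921465811/40028943
APPEND 28: p_6 = 28·921465811 + 65712376 = 25866755084, q_6 = 28·40028943 + 2854579 = 1123664983 → 25866755084/1123664983
APPEND 33: p_7 = 33·25866755084 + 921465811 = 854524383583, q_7 = 33·1123664983 + 40028943 = 37120973382 → 854524383583/37120973382
APPEND 45: p_8 = 45·854524383583 + 25866755084 = 38479464016319, q_8 = 45·37120973382 + 1123664983 = 1671567467173 → 38479464016319/1671567467173
APPEND 37: p_9 = 37·38479464016319 + 854524383583 = 1424594692987386, q_9 = 37·1671567467173 + 37120973382 = 61885117258783 → 1424594692987386/61885117258783
APPEND 33: p_10 = 33·1424594692987386 + 38479464016319 = 47050104332600057, q_10 = 33·61885117258783 + 1671567467173 = 2043880437007012 → 47050104332600057/2043880437007012
APPEND 26: p_11 = 26·47050104332600057 + 1424594692987386 = 1224727307340588868, q_11 = 26·2043880437007012 + 61885117258783 = 53202776479441095 → 1224727307340588868/53202776479441095
APPEND 50: p_12 = 50·1224727307340588868 + 47050104332600057 = 61283415471362043457, q_12 = 50·53202776479441095 + 2043880437007012 = 2662182704409061762 → 61283415471362043457/2662182704409061762
APPEND 2: p_13 = 2·61283415471362043457 + 1224727307340588868 = 123791558250064675782, q_13 = 2·2662182704409061762 + 53202776479441095 = 5377568185297564619 → 123791558250064675782/5377568185297564619
APPEND 21: p_14 = 21·123791558250064675782 + 61283415471362043457 = 2660906138722720234879, q_14 = 21·5377568185297564619 + 2662182704409061762 = 115591114595657918761 → 2660906138722720234879/115591114595657918761
APPEND 27: p_15 = 27·2660906138722720234879 + 123791558250064675782 = 71968257303763511017515, q_15 = 27·115591114595657918761 + 5377568185297564619 = 3126337662268061371166 → 71968257303763511017515/3126337662268061371166
APPEND 50: p_16 = 50·71968257303763511017515 + 2660906138722720234879 = 3601073771326898271110629, q_16 = 50·3126337662268061371166 + 115591114595657918761 = 156432474227998726477061 → 3601073771326898271110629/156432474227998726477061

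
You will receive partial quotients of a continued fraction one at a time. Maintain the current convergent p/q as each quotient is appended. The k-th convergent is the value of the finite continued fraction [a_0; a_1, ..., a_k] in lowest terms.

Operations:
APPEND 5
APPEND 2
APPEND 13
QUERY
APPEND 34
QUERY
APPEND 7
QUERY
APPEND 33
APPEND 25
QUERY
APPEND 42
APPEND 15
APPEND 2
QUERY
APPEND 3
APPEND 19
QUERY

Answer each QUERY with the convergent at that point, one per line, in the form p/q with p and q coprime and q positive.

148/27
5043/920
35449/6467
29406949/5364742
38383082156/7002267829
2579113511709/470510510255

APPEND 5: p_0 = 5·1 + 0 = 5, q_0 = 5·0 + 1 = 1 → 5/1
APPEND 2: p_1 = 2·5 + 1 = 11, q_1 = 2·1 + 0 = 2 → 11/2
APPEND 13: p_2 = 13·11 + 5 = 148, q_2 = 13·2 + 1 = 27 → 148/27
APPEND 34: p_3 = 34·148 + 11 = 5043, q_3 = 34·27 + 2 = 920 → 5043/920
APPEND 7: p_4 = 7·5043 + 148 = 35449, q_4 = 7·920 + 27 = 6467 → 35449/6467
APPEND 33: p_5 = 33·35449 + 5043 = 1174860, q_5 = 33·6467 + 920 = 214331 → 1174860/214331
APPEND 25: p_6 = 25·1174860 + 35449 = 29406949, q_6 = 25·214331 + 6467 = 5364742 → 29406949/5364742
APPEND 42: p_7 = 42·29406949 + 1174860 = 1236266718, q_7 = 42·5364742 + 214331 = 225533495 → 1236266718/225533495
APPEND 15: p_8 = 15·1236266718 + 29406949 = 18573407719, q_8 = 15·225533495 + 5364742 = 3388367167 → 18573407719/3388367167
APPEND 2: p_9 = 2·18573407719 + 1236266718 = 38383082156, q_9 = 2·3388367167 + 225533495 = 7002267829 → 38383082156/7002267829
APPEND 3: p_10 = 3·38383082156 + 18573407719 = 133722654187, q_10 = 3·7002267829 + 3388367167 = 24395170654 → 133722654187/24395170654
APPEND 19: p_11 = 19·133722654187 + 38383082156 = 2579113511709, q_11 = 19·24395170654 + 7002267829 = 470510510255 → 2579113511709/470510510255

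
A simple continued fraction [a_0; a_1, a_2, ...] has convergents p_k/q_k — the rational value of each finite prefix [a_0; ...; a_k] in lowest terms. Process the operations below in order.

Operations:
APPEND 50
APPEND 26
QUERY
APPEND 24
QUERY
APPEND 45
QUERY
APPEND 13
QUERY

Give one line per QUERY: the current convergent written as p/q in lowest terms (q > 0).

1301/26
31274/625
1408631/28151
18343477/366588

APPEND 50: p_0 = 50·1 + 0 = 50, q_0 = 50·0 + 1 = 1 → 50/1
APPEND 26: p_1 = 26·50 + 1 = 1301, q_1 = 26·1 + 0 = 26 → 1301/26
APPEND 24: p_2 = 24·1301 + 50 = 31274, q_2 = 24·26 + 1 = 625 → 31274/625
APPEND 45: p_3 = 45·31274 + 1301 = 1408631, q_3 = 45·625 + 26 = 28151 → 1408631/28151
APPEND 13: p_4 = 13·1408631 + 31274 = 18343477, q_4 = 13·28151 + 625 = 366588 → 18343477/366588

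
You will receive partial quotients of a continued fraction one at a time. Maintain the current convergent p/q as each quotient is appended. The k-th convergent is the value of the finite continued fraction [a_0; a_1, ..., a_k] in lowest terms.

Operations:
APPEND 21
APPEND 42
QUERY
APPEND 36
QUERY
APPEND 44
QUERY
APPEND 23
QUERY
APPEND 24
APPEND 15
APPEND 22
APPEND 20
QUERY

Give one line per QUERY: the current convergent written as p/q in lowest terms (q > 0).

APPEND 21: p_0 = 21·1 + 0 = 21, q_0 = 21·0 + 1 = 1 → 21/1
APPEND 42: p_1 = 42·21 + 1 = 883, q_1 = 42·1 + 0 = 42 → 883/42
APPEND 36: p_2 = 36·883 + 21 = 31809, q_2 = 36·42 + 1 = 1513 → 31809/1513
APPEND 44: p_3 = 44·31809 + 883 = 1400479, q_3 = 44·1513 + 42 = 66614 → 1400479/66614
APPEND 23: p_4 = 23·1400479 + 31809 = 32242826, q_4 = 23·66614 + 1513 = 1533635 → 32242826/1533635
APPEND 24: p_5 = 24·32242826 + 1400479 = 775228303, q_5 = 24·1533635 + 66614 = 36873854 → 775228303/36873854
APPEND 15: p_6 = 15·775228303 + 32242826 = 11660667371, q_6 = 15·36873854 + 1533635 = 554641445 → 11660667371/554641445
APPEND 22: p_7 = 22·11660667371 + 775228303 = 257309910465, q_7 = 22·554641445 + 36873854 = 12238985644 → 257309910465/12238985644
APPEND 20: p_8 = 20·257309910465 + 11660667371 = 5157858876671, q_8 = 20·12238985644 + 554641445 = 245334354325 → 5157858876671/245334354325

883/42
31809/1513
1400479/66614
32242826/1533635
5157858876671/245334354325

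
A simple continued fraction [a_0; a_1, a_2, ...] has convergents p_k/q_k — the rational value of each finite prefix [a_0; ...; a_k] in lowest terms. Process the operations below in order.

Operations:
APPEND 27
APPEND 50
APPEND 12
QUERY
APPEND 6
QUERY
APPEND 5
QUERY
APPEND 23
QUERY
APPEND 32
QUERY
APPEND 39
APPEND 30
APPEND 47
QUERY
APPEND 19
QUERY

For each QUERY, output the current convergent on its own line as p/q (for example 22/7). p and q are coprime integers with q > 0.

16239/601
98785/3656
510164/18881
11832557/437919
379151988/14032289
20898870629015/773460252673
397522883905943/14712189748776

APPEND 27: p_0 = 27·1 + 0 = 27, q_0 = 27·0 + 1 = 1 → 27/1
APPEND 50: p_1 = 50·27 + 1 = 1351, q_1 = 50·1 + 0 = 50 → 1351/50
APPEND 12: p_2 = 12·1351 + 27 = 16239, q_2 = 12·50 + 1 = 601 → 16239/601
APPEND 6: p_3 = 6·16239 + 1351 = 98785, q_3 = 6·601 + 50 = 3656 → 98785/3656
APPEND 5: p_4 = 5·98785 + 16239 = 510164, q_4 = 5·3656 + 601 = 18881 → 510164/18881
APPEND 23: p_5 = 23·510164 + 98785 = 11832557, q_5 = 23·18881 + 3656 = 437919 → 11832557/437919
APPEND 32: p_6 = 32·11832557 + 510164 = 379151988, q_6 = 32·437919 + 18881 = 14032289 → 379151988/14032289
APPEND 39: p_7 = 39·379151988 + 11832557 = 14798760089, q_7 = 39·14032289 + 437919 = 547697190 → 14798760089/547697190
APPEND 30: p_8 = 30·14798760089 + 379151988 = 444341954658, q_8 = 30·547697190 + 14032289 = 16444947989 → 444341954658/16444947989
APPEND 47: p_9 = 47·444341954658 + 14798760089 = 20898870629015, q_9 = 47·16444947989 + 547697190 = 773460252673 → 20898870629015/773460252673
APPEND 19: p_10 = 19·20898870629015 + 444341954658 = 397522883905943, q_10 = 19·773460252673 + 16444947989 = 14712189748776 → 397522883905943/14712189748776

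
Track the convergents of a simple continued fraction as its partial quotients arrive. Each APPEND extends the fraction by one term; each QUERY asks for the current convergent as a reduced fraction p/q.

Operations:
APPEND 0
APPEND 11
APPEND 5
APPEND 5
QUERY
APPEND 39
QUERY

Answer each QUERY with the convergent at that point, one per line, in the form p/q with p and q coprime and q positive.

26/291
1019/11405

APPEND 0: p_0 = 0·1 + 0 = 0, q_0 = 0·0 + 1 = 1 → 0/1
APPEND 11: p_1 = 11·0 + 1 = 1, q_1 = 11·1 + 0 = 11 → 1/11
APPEND 5: p_2 = 5·1 + 0 = 5, q_2 = 5·11 + 1 = 56 → 5/56
APPEND 5: p_3 = 5·5 + 1 = 26, q_3 = 5·56 + 11 = 291 → 26/291
APPEND 39: p_4 = 39·26 + 5 = 1019, q_4 = 39·291 + 56 = 11405 → 1019/11405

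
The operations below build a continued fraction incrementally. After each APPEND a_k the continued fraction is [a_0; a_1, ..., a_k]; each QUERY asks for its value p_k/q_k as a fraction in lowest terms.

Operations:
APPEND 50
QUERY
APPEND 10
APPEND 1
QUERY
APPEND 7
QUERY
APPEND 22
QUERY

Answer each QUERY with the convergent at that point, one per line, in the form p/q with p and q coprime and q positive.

APPEND 50: p_0 = 50·1 + 0 = 50, q_0 = 50·0 + 1 = 1 → 50/1
APPEND 10: p_1 = 10·50 + 1 = 501, q_1 = 10·1 + 0 = 10 → 501/10
APPEND 1: p_2 = 1·501 + 50 = 551, q_2 = 1·10 + 1 = 11 → 551/11
APPEND 7: p_3 = 7·551 + 501 = 4358, q_3 = 7·11 + 10 = 87 → 4358/87
APPEND 22: p_4 = 22·4358 + 551 = 96427, q_4 = 22·87 + 11 = 1925 → 96427/1925

50/1
551/11
4358/87
96427/1925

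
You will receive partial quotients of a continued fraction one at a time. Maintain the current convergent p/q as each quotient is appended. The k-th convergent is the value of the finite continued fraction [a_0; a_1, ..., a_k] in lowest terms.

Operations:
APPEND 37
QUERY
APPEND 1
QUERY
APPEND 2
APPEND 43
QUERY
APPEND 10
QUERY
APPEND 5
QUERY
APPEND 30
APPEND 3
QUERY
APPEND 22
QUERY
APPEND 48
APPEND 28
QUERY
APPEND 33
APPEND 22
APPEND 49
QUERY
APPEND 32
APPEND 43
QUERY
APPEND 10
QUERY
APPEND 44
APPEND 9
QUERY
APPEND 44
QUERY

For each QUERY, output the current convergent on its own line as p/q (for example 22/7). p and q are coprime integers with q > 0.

37/1
38/1
4897/130
49083/1303
250312/6645
22925641/608604
511922545/13589941
689177740973/18295511557
24599859761350567/653049266984380
33895574543806867458/899821394292054949
339743442523744151717/9019124834665318573
135183206852820690038771/3588690951910759968022
5963043708569698911248930/158300143198193004665129

APPEND 37: p_0 = 37·1 + 0 = 37, q_0 = 37·0 + 1 = 1 → 37/1
APPEND 1: p_1 = 1·37 + 1 = 38, q_1 = 1·1 + 0 = 1 → 38/1
APPEND 2: p_2 = 2·38 + 37 = 113, q_2 = 2·1 + 1 = 3 → 113/3
APPEND 43: p_3 = 43·113 + 38 = 4897, q_3 = 43·3 + 1 = 130 → 4897/130
APPEND 10: p_4 = 10·4897 + 113 = 49083, q_4 = 10·130 + 3 = 1303 → 49083/1303
APPEND 5: p_5 = 5·49083 + 4897 = 250312, q_5 = 5·1303 + 130 = 6645 → 250312/6645
APPEND 30: p_6 = 30·250312 + 49083 = 7558443, q_6 = 30·6645 + 1303 = 200653 → 7558443/200653
APPEND 3: p_7 = 3·7558443 + 250312 = 22925641, q_7 = 3·200653 + 6645 = 608604 → 22925641/608604
APPEND 22: p_8 = 22·22925641 + 7558443 = 511922545, q_8 = 22·608604 + 200653 = 13589941 → 511922545/13589941
APPEND 48: p_9 = 48·511922545 + 22925641 = 24595207801, q_9 = 48·13589941 + 608604 = 652925772 → 24595207801/652925772
APPEND 28: p_10 = 28·24595207801 + 511922545 = 689177740973, q_10 = 28·652925772 + 13589941 = 18295511557 → 689177740973/18295511557
APPEND 33: p_11 = 33·689177740973 + 24595207801 = 22767460659910, q_11 = 33·18295511557 + 652925772 = 604404807153 → 22767460659910/604404807153
APPEND 22: p_12 = 22·22767460659910 + 689177740973 = 501573312258993, q_12 = 22·604404807153 + 18295511557 = 13315201268923 → 501573312258993/13315201268923
APPEND 49: p_13 = 49·501573312258993 + 22767460659910 = 24599859761350567, q_13 = 49·13315201268923 + 604404807153 = 653049266984380 → 24599859761350567/653049266984380
APPEND 32: p_14 = 32·24599859761350567 + 501573312258993 = 787697085675477137, q_14 = 32·653049266984380 + 13315201268923 = 20910891744769083 → 787697085675477137/20910891744769083
APPEND 43: p_15 = 43·787697085675477137 + 24599859761350567 = 33895574543806867458, q_15 = 43·20910891744769083 + 653049266984380 = 899821394292054949 → 33895574543806867458/899821394292054949
APPEND 10: p_16 = 10·33895574543806867458 + 787697085675477137 = 339743442523744151717, q_16 = 10·899821394292054949 + 20910891744769083 = 9019124834665318573 → 339743442523744151717/9019124834665318573
APPEND 44: p_17 = 44·339743442523744151717 + 33895574543806867458 = 14982607045588549543006, q_17 = 44·9019124834665318573 + 899821394292054949 = 397741314119566072161 → 14982607045588549543006/397741314119566072161
APPEND 9: p_18 = 9·14982607045588549543006 + 339743442523744151717 = 135183206852820690038771, q_18 = 9·397741314119566072161 + 9019124834665318573 = 3588690951910759968022 → 135183206852820690038771/3588690951910759968022
APPEND 44: p_19 = 44·135183206852820690038771 + 14982607045588549543006 = 5963043708569698911248930, q_19 = 44·3588690951910759968022 + 397741314119566072161 = 158300143198193004665129 → 5963043708569698911248930/158300143198193004665129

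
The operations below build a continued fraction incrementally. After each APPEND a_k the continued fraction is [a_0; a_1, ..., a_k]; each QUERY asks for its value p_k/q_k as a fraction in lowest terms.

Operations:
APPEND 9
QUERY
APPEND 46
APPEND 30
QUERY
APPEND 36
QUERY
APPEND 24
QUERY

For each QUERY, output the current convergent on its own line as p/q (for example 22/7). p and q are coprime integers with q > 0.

9/1
12459/1381
448939/49762
10786995/1195669

APPEND 9: p_0 = 9·1 + 0 = 9, q_0 = 9·0 + 1 = 1 → 9/1
APPEND 46: p_1 = 46·9 + 1 = 415, q_1 = 46·1 + 0 = 46 → 415/46
APPEND 30: p_2 = 30·415 + 9 = 12459, q_2 = 30·46 + 1 = 1381 → 12459/1381
APPEND 36: p_3 = 36·12459 + 415 = 448939, q_3 = 36·1381 + 46 = 49762 → 448939/49762
APPEND 24: p_4 = 24·448939 + 12459 = 10786995, q_4 = 24·49762 + 1381 = 1195669 → 10786995/1195669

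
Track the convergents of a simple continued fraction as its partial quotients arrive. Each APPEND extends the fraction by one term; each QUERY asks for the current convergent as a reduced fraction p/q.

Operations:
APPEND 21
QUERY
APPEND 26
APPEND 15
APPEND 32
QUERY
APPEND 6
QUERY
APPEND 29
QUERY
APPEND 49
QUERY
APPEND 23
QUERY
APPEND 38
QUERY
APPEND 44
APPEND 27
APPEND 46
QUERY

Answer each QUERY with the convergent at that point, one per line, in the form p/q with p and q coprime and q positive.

APPEND 21: p_0 = 21·1 + 0 = 21, q_0 = 21·0 + 1 = 1 → 21/1
APPEND 26: p_1 = 26·21 + 1 = 547, q_1 = 26·1 + 0 = 26 → 547/26
APPEND 15: p_2 = 15·547 + 21 = 8226, q_2 = 15·26 + 1 = 391 → 8226/391
APPEND 32: p_3 = 32·8226 + 547 = 263779, q_3 = 32·391 + 26 = 12538 → 263779/12538
APPEND 6: p_4 = 6·263779 + 8226 = 1590900, q_4 = 6·12538 + 391 = 75619 → 1590900/75619
APPEND 29: p_5 = 29·1590900 + 263779 = 46399879, q_5 = 29·75619 + 12538 = 2205489 → 46399879/2205489
APPEND 49: p_6 = 49·46399879 + 1590900 = 2275184971, q_6 = 49·2205489 + 75619 = 108144580 → 2275184971/108144580
APPEND 23: p_7 = 23·2275184971 + 46399879 = 52375654212, q_7 = 23·108144580 + 2205489 = 2489530829 → 52375654212/2489530829
APPEND 38: p_8 = 38·52375654212 + 2275184971 = 1992550045027, q_8 = 38·2489530829 + 108144580 = 94710316082 → 1992550045027/94710316082
APPEND 44: p_9 = 44·1992550045027 + 52375654212 = 87724577635400, q_9 = 44·94710316082 + 2489530829 = 4169743438437 → 87724577635400/4169743438437
APPEND 27: p_10 = 27·87724577635400 + 1992550045027 = 2370556146200827, q_10 = 27·4169743438437 + 94710316082 = 112677783153881 → 2370556146200827/112677783153881
APPEND 46: p_11 = 46·2370556146200827 + 87724577635400 = 109133307302873442, q_11 = 46·112677783153881 + 4169743438437 = 5187347768516963 → 109133307302873442/5187347768516963

21/1
263779/12538
1590900/75619
46399879/2205489
2275184971/108144580
52375654212/2489530829
1992550045027/94710316082
109133307302873442/5187347768516963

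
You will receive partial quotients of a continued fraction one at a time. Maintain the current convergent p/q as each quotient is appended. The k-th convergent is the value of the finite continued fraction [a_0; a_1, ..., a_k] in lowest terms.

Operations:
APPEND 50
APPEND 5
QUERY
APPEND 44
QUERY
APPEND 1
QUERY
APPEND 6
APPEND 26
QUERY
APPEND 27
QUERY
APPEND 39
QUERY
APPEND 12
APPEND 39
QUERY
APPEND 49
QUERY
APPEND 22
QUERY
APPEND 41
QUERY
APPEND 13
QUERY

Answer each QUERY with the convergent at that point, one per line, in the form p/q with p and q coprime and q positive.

251/5
11094/221
11345/226
2069609/41228
55958607/1114733
2184455282/43515815
1026691912931/20452391822
50334173155610/1002690503791
1108378501336351/22079643475224
45493852727946001/906268072987975
592528463964634364/11803564592318899

APPEND 50: p_0 = 50·1 + 0 = 50, q_0 = 50·0 + 1 = 1 → 50/1
APPEND 5: p_1 = 5·50 + 1 = 251, q_1 = 5·1 + 0 = 5 → 251/5
APPEND 44: p_2 = 44·251 + 50 = 11094, q_2 = 44·5 + 1 = 221 → 11094/221
APPEND 1: p_3 = 1·11094 + 251 = 11345, q_3 = 1·221 + 5 = 226 → 11345/226
APPEND 6: p_4 = 6·11345 + 11094 = 79164, q_4 = 6·226 + 221 = 1577 → 79164/1577
APPEND 26: p_5 = 26·79164 + 11345 = 2069609, q_5 = 26·1577 + 226 = 41228 → 2069609/41228
APPEND 27: p_6 = 27·2069609 + 79164 = 55958607, q_6 = 27·41228 + 1577 = 1114733 → 55958607/1114733
APPEND 39: p_7 = 39·55958607 + 2069609 = 2184455282, q_7 = 39·1114733 + 41228 = 43515815 → 2184455282/43515815
APPEND 12: p_8 = 12·2184455282 + 55958607 = 26269421991, q_8 = 12·43515815 + 1114733 = 523304513 → 26269421991/523304513
APPEND 39: p_9 = 39·26269421991 + 2184455282 = 1026691912931, q_9 = 39·523304513 + 43515815 = 20452391822 → 1026691912931/20452391822
APPEND 49: p_10 = 49·1026691912931 + 26269421991 = 50334173155610, q_10 = 49·20452391822 + 523304513 = 1002690503791 → 50334173155610/1002690503791
APPEND 22: p_11 = 22·50334173155610 + 1026691912931 = 1108378501336351, q_11 = 22·1002690503791 + 20452391822 = 22079643475224 → 1108378501336351/22079643475224
APPEND 41: p_12 = 41·1108378501336351 + 50334173155610 = 45493852727946001, q_12 = 41·22079643475224 + 1002690503791 = 906268072987975 → 45493852727946001/906268072987975
APPEND 13: p_13 = 13·45493852727946001 + 1108378501336351 = 592528463964634364, q_13 = 13·906268072987975 + 22079643475224 = 11803564592318899 → 592528463964634364/11803564592318899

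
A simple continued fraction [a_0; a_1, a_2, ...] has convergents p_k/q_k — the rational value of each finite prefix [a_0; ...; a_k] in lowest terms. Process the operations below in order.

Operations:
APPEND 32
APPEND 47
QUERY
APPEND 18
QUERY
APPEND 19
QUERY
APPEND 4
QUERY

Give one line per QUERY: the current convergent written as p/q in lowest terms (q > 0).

APPEND 32: p_0 = 32·1 + 0 = 32, q_0 = 32·0 + 1 = 1 → 32/1
APPEND 47: p_1 = 47·32 + 1 = 1505, q_1 = 47·1 + 0 = 47 → 1505/47
APPEND 18: p_2 = 18·1505 + 32 = 27122, q_2 = 18·47 + 1 = 847 → 27122/847
APPEND 19: p_3 = 19·27122 + 1505 = 516823, q_3 = 19·847 + 47 = 16140 → 516823/16140
APPEND 4: p_4 = 4·516823 + 27122 = 2094414, q_4 = 4·16140 + 847 = 65407 → 2094414/65407

1505/47
27122/847
516823/16140
2094414/65407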